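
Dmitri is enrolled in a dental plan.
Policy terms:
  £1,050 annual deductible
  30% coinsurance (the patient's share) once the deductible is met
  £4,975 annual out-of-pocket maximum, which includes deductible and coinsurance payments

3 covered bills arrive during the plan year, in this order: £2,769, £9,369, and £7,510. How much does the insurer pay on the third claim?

£6,911.40

#1 (£2,769): £1,050 finishes the deductible; £1,719 goes to coinsurance; patient's 30% is £515.70. Patient pays £1,565.70; OOP now £1,565.70. Insurer: £2,769 − £1,565.70 = £1,203.30.
#2 (£9,369): deductible met; 30% of £9,369 = £2,810.70. Patient owes £2,810.70 (running OOP £4,376.40). Insurer: £9,369 − £2,810.70 = £6,558.30.
#3 (£7,510): deductible met; 30% of £7,510 = £2,253. OOP would hit £6,629.40 > £4,975, so the cap limits the patient to £4,975 − £4,376.40 = £598.60. Insurer: £7,510 − £598.60 = £6,911.40.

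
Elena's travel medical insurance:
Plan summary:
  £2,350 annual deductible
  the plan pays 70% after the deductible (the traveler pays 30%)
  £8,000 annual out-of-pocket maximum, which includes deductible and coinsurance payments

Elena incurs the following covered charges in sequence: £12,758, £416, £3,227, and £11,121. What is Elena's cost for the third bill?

£968.10

Claim 1 (£12,758): deductible takes £2,350, £10,408 remains; coinsurance £10,408 × 30% = £3,122.40. Traveler owes £5,472.40 (running OOP £5,472.40).
Claim 2 (£416): deductible met; 30% of £416 = £124.80. Traveler pays £124.80; OOP now £5,597.20.
Claim 3 (£3,227): deductible met; 30% of £3,227 = £968.10. Traveler owes £968.10 (running OOP £6,565.30).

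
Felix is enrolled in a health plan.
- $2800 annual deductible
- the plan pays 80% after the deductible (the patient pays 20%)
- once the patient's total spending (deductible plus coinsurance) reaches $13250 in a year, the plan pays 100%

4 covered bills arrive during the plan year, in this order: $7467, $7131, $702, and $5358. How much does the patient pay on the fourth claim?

Claim 1 ($7467): $2800 to deductible, leaving $4667; coinsurance $4667 × 20% = $933.40. Patient pays $3733.40; OOP now $3733.40.
Claim 2 ($7131): deductible already satisfied, so patient's share is 20% × $7131 = $1426.20. Cost to patient: $1426.20. OOP to date $5159.60.
Claim 3 ($702): 20% coinsurance on $702 = $140.40. Cost to patient: $140.40. OOP to date $5300.
Claim 4 ($5358): deductible already satisfied, so patient's share is 20% × $5358 = $1071.60. Patient owes $1071.60 (running OOP $6371.60).

$1071.60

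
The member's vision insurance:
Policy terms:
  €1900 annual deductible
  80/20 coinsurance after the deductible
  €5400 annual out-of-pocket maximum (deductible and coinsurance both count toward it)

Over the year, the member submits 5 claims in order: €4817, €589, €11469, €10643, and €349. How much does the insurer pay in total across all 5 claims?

#1 (€4817): €1900 to deductible, leaving €2917; member's 20% is €583.40. Member owes €2483.40 (running OOP €2483.40). Plan pays €4817 − €2483.40 = €2333.60.
#2 (€589): deductible met; 20% of €589 = €117.80. Cost to member: €117.80. OOP to date €2601.20. Plan pays €589 − €117.80 = €471.20.
#3 (€11469): 20% coinsurance on €11469 = €2293.80. Member pays €2293.80; OOP now €4895. Plan pays €11469 − €2293.80 = €9175.20.
#4 (€10643): deductible already satisfied, so member's share is 20% × €10643 = €2128.60. Adding that to €4895 gives €7023.60, past the €5400 cap; member pays only €5400 − €4895 = €505. Insurer: €10643 − €505 = €10138.
#5 (€349): 20% coinsurance on €349 = €69.80. Adding that to €5400 gives €5469.80, past the €5400 cap; member pays only €5400 − €5400 = €0. Insurer: €349 − €0 = €349.
Insurer total: €2333.60 + €471.20 + €9175.20 + €10138 + €349 = €22467.

€22467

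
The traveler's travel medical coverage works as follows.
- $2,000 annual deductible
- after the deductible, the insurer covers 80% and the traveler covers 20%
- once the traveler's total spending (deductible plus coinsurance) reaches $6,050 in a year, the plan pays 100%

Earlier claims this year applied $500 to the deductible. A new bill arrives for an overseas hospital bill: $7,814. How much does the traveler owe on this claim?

$2,762.80

$500 of the $2,000 deductible is already met, leaving $1,500.
That leaves $7,814 − $1,500 = $6,314 for coinsurance.
20% of $6,314 = $1,262.80 falls to the traveler.
So the traveler owes $1,500 + $1,262.80 = $2,762.80 before any cap.
Cumulative spending $500 + $2,762.80 = $3,262.80 stays under the $6,050 maximum.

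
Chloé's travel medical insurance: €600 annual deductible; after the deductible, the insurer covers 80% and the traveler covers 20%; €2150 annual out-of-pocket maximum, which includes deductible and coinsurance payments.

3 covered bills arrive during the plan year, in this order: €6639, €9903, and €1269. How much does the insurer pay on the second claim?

€9560.80

Bill 1, €6639: €600 to deductible, leaving €6039; 20% of €6039 = €1207.80. Traveler pays €1807.80; OOP now €1807.80. Plan pays €6639 − €1807.80 = €4831.20.
Bill 2, €9903: 20% coinsurance on €9903 = €1980.60. OOP would hit €3788.40 > €2150, so the cap limits the traveler to €2150 − €1807.80 = €342.20. Insurer: €9903 − €342.20 = €9560.80.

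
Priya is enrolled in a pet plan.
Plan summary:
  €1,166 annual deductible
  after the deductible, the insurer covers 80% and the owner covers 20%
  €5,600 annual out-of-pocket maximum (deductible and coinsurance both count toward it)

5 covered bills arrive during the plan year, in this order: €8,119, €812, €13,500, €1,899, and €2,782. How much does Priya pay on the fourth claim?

Bill 1, €8,119: deductible takes €1,166, €6,953 remains; owner's 20% is €1,390.60. Owner pays €2,556.60; OOP now €2,556.60.
Bill 2, €812: deductible met; 20% of €812 = €162.40. Owner pays €162.40; OOP now €2,719.
Bill 3, €13,500: deductible met; 20% of €13,500 = €2,700. Owner owes €2,700 (running OOP €5,419).
Bill 4, €1,899: 20% coinsurance on €1,899 = €379.80. That would push OOP to €5,798.80, over the €5,600 cap, so owner pays €5,600 − €5,419 = €181.

€181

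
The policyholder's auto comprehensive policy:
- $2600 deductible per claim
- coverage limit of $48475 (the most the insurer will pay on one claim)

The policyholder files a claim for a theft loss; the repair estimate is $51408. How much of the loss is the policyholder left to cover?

After the deductible, $51408 − $2600 = $48808 remains.
Since $48808 > $48475, the payout is capped at $48475.
Out of pocket: $51408 − $48475 = $2933.

$2933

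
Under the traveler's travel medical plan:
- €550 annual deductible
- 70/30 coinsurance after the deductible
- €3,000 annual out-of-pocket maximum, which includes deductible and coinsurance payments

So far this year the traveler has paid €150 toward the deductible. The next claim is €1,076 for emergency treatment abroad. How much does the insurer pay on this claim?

€473.20

€150 of the €550 deductible is already met, leaving €400.
That leaves €1,076 − €400 = €676 for coinsurance.
Traveler's 30% share of €676 is €202.80.
That puts the traveler's cost at €400 + €202.80 = €602.80 before any cap.
Total out-of-pocket so far would be €150 + €602.80 = €752.80, below the €3,000 cap — no reduction.
The plan picks up €1,076 − €602.80 = €473.20.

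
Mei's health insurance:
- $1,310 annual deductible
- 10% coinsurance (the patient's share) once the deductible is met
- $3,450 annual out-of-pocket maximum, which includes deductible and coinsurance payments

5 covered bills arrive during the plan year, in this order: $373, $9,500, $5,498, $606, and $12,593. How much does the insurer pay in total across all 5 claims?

Bill 1, $373: entire amount goes to the deductible. Patient owes $373 (running OOP $373). Plan pays $373 − $373 = $0.
Bill 2, $9,500: $937 to deductible, leaving $8,563; coinsurance $8,563 × 10% = $856.30. Patient owes $1,793.30 (running OOP $2,166.30). Plan pays $9,500 − $1,793.30 = $7,706.70.
Bill 3, $5,498: 10% coinsurance on $5,498 = $549.80. Patient pays $549.80; OOP now $2,716.10. Insurer: $5,498 − $549.80 = $4,948.20.
Bill 4, $606: deductible already satisfied, so patient's share is 10% × $606 = $60.60. Patient owes $60.60 (running OOP $2,776.70). Plan pays $606 − $60.60 = $545.40.
Bill 5, $12,593: deductible already satisfied, so patient's share is 10% × $12,593 = $1,259.30. Adding that to $2,776.70 gives $4,036, past the $3,450 cap; patient pays only $3,450 − $2,776.70 = $673.30. Plan pays $12,593 − $673.30 = $11,919.70.
Insurer total = bills − patient's total = $28,570 − $3,450 = $25,120.

$25,120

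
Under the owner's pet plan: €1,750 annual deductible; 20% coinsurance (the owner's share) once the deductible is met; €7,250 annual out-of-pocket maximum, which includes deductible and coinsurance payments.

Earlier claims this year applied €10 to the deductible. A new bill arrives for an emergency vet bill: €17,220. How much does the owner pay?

€4,836

€10 of the €1,750 deductible is already met, leaving €1,740.
After the €1,740 deductible portion, €17,220 − €1,740 = €15,480 is subject to coinsurance.
Coinsurance: €15,480 × 20% = €3,096.
Owner responsibility before any cap: €1,740 + €3,096 = €4,836.
Year-to-date out-of-pocket becomes €10 + €4,836 = €4,846, still under the €7,250 maximum, so no cap applies.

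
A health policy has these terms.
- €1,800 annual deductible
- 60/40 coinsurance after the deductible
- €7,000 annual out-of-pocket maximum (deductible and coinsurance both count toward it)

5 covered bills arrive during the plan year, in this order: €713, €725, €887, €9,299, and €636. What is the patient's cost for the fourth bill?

Bill 1, €713: entire amount goes to the deductible. Patient pays €713; OOP now €713.
Bill 2, €725: all of it applies to the deductible. Cost to patient: €725. OOP to date €1,438.
Bill 3, €887: €362 finishes the deductible; €525 goes to coinsurance; 40% of €525 = €210. Patient owes €572 (running OOP €2,010).
Bill 4, €9,299: deductible met; 40% of €9,299 = €3,719.60. Patient owes €3,719.60 (running OOP €5,729.60).

€3,719.60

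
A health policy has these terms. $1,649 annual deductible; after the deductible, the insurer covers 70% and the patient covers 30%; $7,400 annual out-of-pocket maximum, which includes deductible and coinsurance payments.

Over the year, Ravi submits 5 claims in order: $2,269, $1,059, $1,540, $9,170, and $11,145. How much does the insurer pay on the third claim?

Claim 1 ($2,269): $1,649 finishes the deductible; $620 goes to coinsurance; coinsurance $620 × 30% = $186. Cost to patient: $1,835. OOP to date $1,835. Insurer: $2,269 − $1,835 = $434.
Claim 2 ($1,059): deductible met; 30% of $1,059 = $317.70. Patient pays $317.70; OOP now $2,152.70. Plan pays $1,059 − $317.70 = $741.30.
Claim 3 ($1,540): deductible already satisfied, so patient's share is 30% × $1,540 = $462. Patient owes $462 (running OOP $2,614.70). Insurer: $1,540 − $462 = $1,078.

$1,078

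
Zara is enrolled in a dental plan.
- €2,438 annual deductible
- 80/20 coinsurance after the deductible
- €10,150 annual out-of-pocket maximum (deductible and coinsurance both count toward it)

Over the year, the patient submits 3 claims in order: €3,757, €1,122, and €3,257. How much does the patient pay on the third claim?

€651.40

Bill 1, €3,757: €2,438 to deductible, leaving €1,319; coinsurance €1,319 × 20% = €263.80. Patient owes €2,701.80 (running OOP €2,701.80).
Bill 2, €1,122: deductible already satisfied, so patient's share is 20% × €1,122 = €224.40. Cost to patient: €224.40. OOP to date €2,926.20.
Bill 3, €3,257: deductible met; 20% of €3,257 = €651.40. Patient owes €651.40 (running OOP €3,577.60).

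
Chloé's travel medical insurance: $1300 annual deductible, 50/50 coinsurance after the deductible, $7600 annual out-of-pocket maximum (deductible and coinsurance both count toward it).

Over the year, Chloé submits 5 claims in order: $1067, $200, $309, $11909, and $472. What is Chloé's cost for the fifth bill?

Bill 1, $1067: entire amount goes to the deductible. Traveler pays $1067; OOP now $1067.
Bill 2, $200: all of it applies to the deductible. Traveler owes $200 (running OOP $1267).
Bill 3, $309: deductible takes $33, $276 remains; traveler's 50% is $138. Traveler owes $171 (running OOP $1438).
Bill 4, $11909: deductible already satisfied, so traveler's share is 50% × $11909 = $5954.50. Traveler pays $5954.50; OOP now $7392.50.
Bill 5, $472: deductible already satisfied, so traveler's share is 50% × $472 = $236. Adding that to $7392.50 gives $7628.50, past the $7600 cap; traveler pays only $7600 − $7392.50 = $207.50.

$207.50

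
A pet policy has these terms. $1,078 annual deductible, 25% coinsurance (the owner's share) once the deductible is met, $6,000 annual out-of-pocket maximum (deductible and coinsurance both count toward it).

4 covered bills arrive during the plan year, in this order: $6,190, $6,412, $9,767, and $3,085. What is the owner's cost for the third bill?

$2,041

#1 ($6,190): $1,078 finishes the deductible; $5,112 goes to coinsurance; owner's 25% is $1,278. Cost to owner: $2,356. OOP to date $2,356.
#2 ($6,412): 25% coinsurance on $6,412 = $1,603. Owner pays $1,603; OOP now $3,959.
#3 ($9,767): deductible met; 25% of $9,767 = $2,441.75. Adding that to $3,959 gives $6,400.75, past the $6,000 cap; owner pays only $6,000 − $3,959 = $2,041.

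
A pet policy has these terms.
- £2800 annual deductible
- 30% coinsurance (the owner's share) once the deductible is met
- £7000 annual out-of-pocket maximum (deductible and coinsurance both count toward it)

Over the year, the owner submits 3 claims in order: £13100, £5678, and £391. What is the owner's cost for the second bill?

£1110

Claim 1 — £13100: £2800 finishes the deductible; £10300 goes to coinsurance; coinsurance £10300 × 30% = £3090. Owner owes £5890 (running OOP £5890).
Claim 2 — £5678: 30% coinsurance on £5678 = £1703.40. Adding that to £5890 gives £7593.40, past the £7000 cap; owner pays only £7000 − £5890 = £1110.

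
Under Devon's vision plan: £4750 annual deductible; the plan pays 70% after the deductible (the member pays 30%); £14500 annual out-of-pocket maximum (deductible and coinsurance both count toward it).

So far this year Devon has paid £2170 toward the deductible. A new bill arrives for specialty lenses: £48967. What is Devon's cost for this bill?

£2170 of the £4750 deductible is already met, leaving £2580.
After the £2580 deductible portion, £48967 − £2580 = £46387 is subject to coinsurance.
Coinsurance: £46387 × 30% = £13916.10.
That puts the member's cost at £2580 + £13916.10 = £16496.10 before any cap.
Adding £16496.10 to the £2170 already spent would give £18666.10, which exceeds the £14500 cap; the member pays just £14500 − £2170 = £12330.

£12330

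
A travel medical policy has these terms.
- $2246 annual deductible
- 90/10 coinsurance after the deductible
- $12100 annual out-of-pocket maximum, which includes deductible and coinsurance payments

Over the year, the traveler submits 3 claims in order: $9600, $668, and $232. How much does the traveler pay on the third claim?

#1 ($9600): $2246 finishes the deductible; $7354 goes to coinsurance; traveler's 10% is $735.40. Cost to traveler: $2981.40. OOP to date $2981.40.
#2 ($668): 10% coinsurance on $668 = $66.80. Cost to traveler: $66.80. OOP to date $3048.20.
#3 ($232): deductible already satisfied, so traveler's share is 10% × $232 = $23.20. Traveler owes $23.20 (running OOP $3071.40).

$23.20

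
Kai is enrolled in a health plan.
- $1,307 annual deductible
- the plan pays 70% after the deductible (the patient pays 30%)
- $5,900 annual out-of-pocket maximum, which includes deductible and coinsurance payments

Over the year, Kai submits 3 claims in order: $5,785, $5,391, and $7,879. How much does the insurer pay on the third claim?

$6,246.70

Claim 1 — $5,785: deductible takes $1,307, $4,478 remains; patient's 30% is $1,343.40. Patient owes $2,650.40 (running OOP $2,650.40). Insurer: $5,785 − $2,650.40 = $3,134.60.
Claim 2 — $5,391: deductible already satisfied, so patient's share is 30% × $5,391 = $1,617.30. Patient pays $1,617.30; OOP now $4,267.70. Plan pays $5,391 − $1,617.30 = $3,773.70.
Claim 3 — $7,879: deductible already satisfied, so patient's share is 30% × $7,879 = $2,363.70. OOP would hit $6,631.40 > $5,900, so the cap limits the patient to $5,900 − $4,267.70 = $1,632.30. Plan pays $7,879 − $1,632.30 = $6,246.70.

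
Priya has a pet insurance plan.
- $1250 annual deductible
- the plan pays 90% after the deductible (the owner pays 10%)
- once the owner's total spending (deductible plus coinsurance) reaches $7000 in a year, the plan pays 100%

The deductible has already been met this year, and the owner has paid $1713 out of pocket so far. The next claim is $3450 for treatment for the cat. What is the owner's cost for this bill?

The deductible is already satisfied, so the full bill goes to coinsurance.
10% of $3450 = $345 falls to the owner.
Total out-of-pocket so far would be $1713 + $345 = $2058, below the $7000 cap — no reduction.

$345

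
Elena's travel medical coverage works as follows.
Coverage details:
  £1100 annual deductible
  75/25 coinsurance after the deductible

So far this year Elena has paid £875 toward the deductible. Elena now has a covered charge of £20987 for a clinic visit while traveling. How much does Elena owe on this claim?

Deductible still to meet: £1100 − £875 = £225.
That leaves £20987 − £225 = £20762 for coinsurance.
25% of £20762 = £5190.50 falls to the traveler.
So the traveler owes £225 + £5190.50 = £5415.50.

£5415.50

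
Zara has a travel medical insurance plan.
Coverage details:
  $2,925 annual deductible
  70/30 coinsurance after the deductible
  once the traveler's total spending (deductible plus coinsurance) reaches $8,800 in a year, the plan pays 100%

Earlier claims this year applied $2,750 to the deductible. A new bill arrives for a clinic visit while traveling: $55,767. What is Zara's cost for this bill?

Remaining deductible: $2,925 − $2,750 = $175.
The remaining $55,592 (= $55,767 − $175) moves to coinsurance.
Coinsurance: $55,592 × 30% = $16,677.60.
That puts the traveler's cost at $175 + $16,677.60 = $16,852.60 before any cap.
Year-to-date out-of-pocket would reach $2,750 + $16,852.60 = $19,602.60, above the $8,800 maximum, so the traveler pays only $8,800 − $2,750 = $6,050.

$6,050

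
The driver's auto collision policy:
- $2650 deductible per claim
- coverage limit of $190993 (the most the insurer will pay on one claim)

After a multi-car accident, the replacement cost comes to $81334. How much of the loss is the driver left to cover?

Less the $2650 deductible: $81334 − $2650 = $78684.
$78684 ≤ $190993, so the limit doesn't bind; insurer pays $78684.
Out of pocket: $81334 − $78684 = $2650.

$2650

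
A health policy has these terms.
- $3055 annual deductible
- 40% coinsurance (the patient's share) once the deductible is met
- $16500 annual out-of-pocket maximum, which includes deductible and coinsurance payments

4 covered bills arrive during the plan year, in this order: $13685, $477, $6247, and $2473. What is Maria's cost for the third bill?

Claim 1 ($13685): $3055 finishes the deductible; $10630 goes to coinsurance; coinsurance $10630 × 40% = $4252. Patient pays $7307; OOP now $7307.
Claim 2 ($477): deductible already satisfied, so patient's share is 40% × $477 = $190.80. Patient pays $190.80; OOP now $7497.80.
Claim 3 ($6247): deductible met; 40% of $6247 = $2498.80. Patient owes $2498.80 (running OOP $9996.60).

$2498.80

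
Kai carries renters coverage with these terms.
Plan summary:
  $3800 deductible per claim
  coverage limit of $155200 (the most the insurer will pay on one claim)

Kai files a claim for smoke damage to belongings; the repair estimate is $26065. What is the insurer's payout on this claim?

Subtract the deductible: $26065 − $3800 = $22265.
$22265 ≤ $155200, so the limit doesn't bind; insurer pays $22265.

$22265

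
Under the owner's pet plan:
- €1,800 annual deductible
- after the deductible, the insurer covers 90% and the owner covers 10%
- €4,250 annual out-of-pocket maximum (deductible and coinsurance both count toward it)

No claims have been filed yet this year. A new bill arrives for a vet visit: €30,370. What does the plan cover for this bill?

€26,120

The full €1,800 deductible is still open; €1,800 of this bill applies to it.
That leaves €30,370 − €1,800 = €28,570 for coinsurance.
Owner's 10% share of €28,570 is €2,857.
Owner responsibility before any cap: €1,800 + €2,857 = €4,657.
Year-to-date out-of-pocket would reach €0 + €4,657 = €4,657, above the €4,250 maximum, so the owner pays only €4,250 − €0 = €4,250.
The insurer covers the remainder: €30,370 − €4,250 = €26,120.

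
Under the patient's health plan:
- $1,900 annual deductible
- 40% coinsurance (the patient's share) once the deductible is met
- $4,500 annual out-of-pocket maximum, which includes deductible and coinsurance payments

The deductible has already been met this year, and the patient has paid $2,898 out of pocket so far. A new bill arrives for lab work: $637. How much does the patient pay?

$254.80

The deductible is already satisfied, so the full bill goes to coinsurance.
Coinsurance: $637 × 40% = $254.80.
Cumulative spending $2,898 + $254.80 = $3,152.80 stays under the $4,500 maximum.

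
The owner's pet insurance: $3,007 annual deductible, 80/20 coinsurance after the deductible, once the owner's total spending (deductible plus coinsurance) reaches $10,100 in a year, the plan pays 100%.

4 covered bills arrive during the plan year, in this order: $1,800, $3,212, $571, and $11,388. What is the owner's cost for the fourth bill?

$2,277.60

Bill 1, $1,800: entire amount goes to the deductible. Owner owes $1,800 (running OOP $1,800).
Bill 2, $3,212: $1,207 finishes the deductible; $2,005 goes to coinsurance; coinsurance $2,005 × 20% = $401. Owner owes $1,608 (running OOP $3,408).
Bill 3, $571: 20% coinsurance on $571 = $114.20. Owner owes $114.20 (running OOP $3,522.20).
Bill 4, $11,388: deductible already satisfied, so owner's share is 20% × $11,388 = $2,277.60. Cost to owner: $2,277.60. OOP to date $5,799.80.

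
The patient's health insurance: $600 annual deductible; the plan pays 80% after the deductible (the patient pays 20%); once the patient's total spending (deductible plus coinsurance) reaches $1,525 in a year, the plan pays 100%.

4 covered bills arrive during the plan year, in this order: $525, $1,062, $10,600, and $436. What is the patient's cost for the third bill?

#1 ($525): fully absorbed by the deductible. Patient pays $525; OOP now $525.
#2 ($1,062): $75 finishes the deductible; $987 goes to coinsurance; patient's 20% is $197.40. Cost to patient: $272.40. OOP to date $797.40.
#3 ($10,600): 20% coinsurance on $10,600 = $2,120. That would push OOP to $2,917.40, over the $1,525 cap, so patient pays $1,525 − $797.40 = $727.60.

$727.60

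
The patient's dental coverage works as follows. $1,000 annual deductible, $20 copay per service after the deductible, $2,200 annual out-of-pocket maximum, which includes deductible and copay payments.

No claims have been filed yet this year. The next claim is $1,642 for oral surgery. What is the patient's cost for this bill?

$1,020

Nothing has been paid toward the $1,000 deductible, so the first $1,000 of this charge is applied there.
The remaining $642 (= $1,642 − $1,000) moves to the copay.
Copay on this service: $20.
So the patient owes $1,000 + $20 = $1,020 before any cap.
Total out-of-pocket so far would be $0 + $1,020 = $1,020, below the $2,200 cap — no reduction.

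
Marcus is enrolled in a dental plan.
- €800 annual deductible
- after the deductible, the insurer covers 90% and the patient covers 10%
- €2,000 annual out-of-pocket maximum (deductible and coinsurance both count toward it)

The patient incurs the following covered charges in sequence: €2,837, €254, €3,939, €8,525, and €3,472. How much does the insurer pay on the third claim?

Claim 1 (€2,837): €800 to deductible, leaving €2,037; patient's 10% is €203.70. Patient owes €1,003.70 (running OOP €1,003.70). Insurer: €2,837 − €1,003.70 = €1,833.30.
Claim 2 (€254): deductible already satisfied, so patient's share is 10% × €254 = €25.40. Patient owes €25.40 (running OOP €1,029.10). Insurer: €254 − €25.40 = €228.60.
Claim 3 (€3,939): deductible met; 10% of €3,939 = €393.90. Patient owes €393.90 (running OOP €1,423). Insurer: €3,939 − €393.90 = €3,545.10.

€3,545.10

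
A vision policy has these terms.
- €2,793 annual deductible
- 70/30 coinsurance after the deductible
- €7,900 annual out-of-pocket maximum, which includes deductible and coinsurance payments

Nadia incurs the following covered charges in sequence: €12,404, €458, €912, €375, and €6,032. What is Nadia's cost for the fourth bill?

Claim 1 (€12,404): €2,793 to deductible, leaving €9,611; 30% of €9,611 = €2,883.30. Member owes €5,676.30 (running OOP €5,676.30).
Claim 2 (€458): deductible already satisfied, so member's share is 30% × €458 = €137.40. Member pays €137.40; OOP now €5,813.70.
Claim 3 (€912): deductible met; 30% of €912 = €273.60. Member owes €273.60 (running OOP €6,087.30).
Claim 4 (€375): deductible already satisfied, so member's share is 30% × €375 = €112.50. Cost to member: €112.50. OOP to date €6,199.80.

€112.50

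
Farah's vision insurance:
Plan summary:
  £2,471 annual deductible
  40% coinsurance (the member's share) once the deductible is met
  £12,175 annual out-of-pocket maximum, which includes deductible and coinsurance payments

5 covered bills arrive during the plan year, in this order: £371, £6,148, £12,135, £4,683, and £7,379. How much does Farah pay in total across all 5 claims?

£12,175

Claim 1 (£371): all of it applies to the deductible. Member owes £371 (running OOP £371).
Claim 2 (£6,148): £2,100 to deductible, leaving £4,048; coinsurance £4,048 × 40% = £1,619.20. Cost to member: £3,719.20. OOP to date £4,090.20.
Claim 3 (£12,135): deductible already satisfied, so member's share is 40% × £12,135 = £4,854. Member pays £4,854; OOP now £8,944.20.
Claim 4 (£4,683): deductible already satisfied, so member's share is 40% × £4,683 = £1,873.20. Member pays £1,873.20; OOP now £10,817.40.
Claim 5 (£7,379): deductible met; 40% of £7,379 = £2,951.60. Adding that to £10,817.40 gives £13,769, past the £12,175 cap; member pays only £12,175 − £10,817.40 = £1,357.60.
Summing the member's payments: £371 + £3,719.20 + £4,854 + £1,873.20 + £1,357.60 = £12,175.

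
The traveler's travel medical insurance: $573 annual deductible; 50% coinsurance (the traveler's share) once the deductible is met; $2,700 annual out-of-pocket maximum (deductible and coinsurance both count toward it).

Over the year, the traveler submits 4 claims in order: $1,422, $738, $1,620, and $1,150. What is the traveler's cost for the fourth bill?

$523.50

Bill 1, $1,422: $573 to deductible, leaving $849; 50% of $849 = $424.50. Traveler owes $997.50 (running OOP $997.50).
Bill 2, $738: 50% coinsurance on $738 = $369. Traveler owes $369 (running OOP $1,366.50).
Bill 3, $1,620: 50% coinsurance on $1,620 = $810. Traveler pays $810; OOP now $2,176.50.
Bill 4, $1,150: deductible already satisfied, so traveler's share is 50% × $1,150 = $575. OOP would hit $2,751.50 > $2,700, so the cap limits the traveler to $2,700 − $2,176.50 = $523.50.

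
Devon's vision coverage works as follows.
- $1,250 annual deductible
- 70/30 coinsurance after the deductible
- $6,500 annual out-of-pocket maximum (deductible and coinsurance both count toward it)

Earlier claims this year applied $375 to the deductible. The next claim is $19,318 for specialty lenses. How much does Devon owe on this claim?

$375 of the $1,250 deductible is already met, leaving $875.
That leaves $19,318 − $875 = $18,443 for coinsurance.
Member's 30% share of $18,443 is $5,532.90.
That puts the member's cost at $875 + $5,532.90 = $6,407.90 before any cap.
That would bring total out-of-pocket to $6,782.90, past the $6,500 cap. The member is capped at $6,500 − $375 = $6,125 on this claim.

$6,125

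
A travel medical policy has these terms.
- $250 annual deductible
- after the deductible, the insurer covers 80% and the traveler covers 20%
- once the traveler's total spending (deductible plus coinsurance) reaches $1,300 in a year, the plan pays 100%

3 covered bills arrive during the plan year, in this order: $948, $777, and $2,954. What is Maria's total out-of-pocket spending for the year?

#1 ($948): $250 finishes the deductible; $698 goes to coinsurance; coinsurance $698 × 20% = $139.60. Traveler owes $389.60 (running OOP $389.60).
#2 ($777): deductible met; 20% of $777 = $155.40. Cost to traveler: $155.40. OOP to date $545.
#3 ($2,954): deductible already satisfied, so traveler's share is 20% × $2,954 = $590.80. Cost to traveler: $590.80. OOP to date $1,135.80.
Summing the traveler's payments: $389.60 + $155.40 + $590.80 = $1,135.80.

$1,135.80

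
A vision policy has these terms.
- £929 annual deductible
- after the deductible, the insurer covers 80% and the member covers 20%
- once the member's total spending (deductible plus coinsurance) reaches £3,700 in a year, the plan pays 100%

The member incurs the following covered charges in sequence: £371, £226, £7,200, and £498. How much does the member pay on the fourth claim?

£99.60

#1 (£371): all of it applies to the deductible. Member owes £371 (running OOP £371).
#2 (£226): entire amount goes to the deductible. Cost to member: £226. OOP to date £597.
#3 (£7,200): £332 finishes the deductible; £6,868 goes to coinsurance; 20% of £6,868 = £1,373.60. Member owes £1,705.60 (running OOP £2,302.60).
#4 (£498): 20% coinsurance on £498 = £99.60. Member pays £99.60; OOP now £2,402.20.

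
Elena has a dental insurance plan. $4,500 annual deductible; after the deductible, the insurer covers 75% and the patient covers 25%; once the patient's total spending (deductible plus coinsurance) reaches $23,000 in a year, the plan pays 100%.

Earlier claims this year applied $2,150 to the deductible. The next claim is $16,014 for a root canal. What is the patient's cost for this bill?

Remaining deductible: $4,500 − $2,150 = $2,350.
After the $2,350 deductible portion, $16,014 − $2,350 = $13,664 is subject to coinsurance.
Patient's 25% share of $13,664 is $3,416.
Patient responsibility before any cap: $2,350 + $3,416 = $5,766.
Cumulative spending $2,150 + $5,766 = $7,916 stays under the $23,000 maximum.

$5,766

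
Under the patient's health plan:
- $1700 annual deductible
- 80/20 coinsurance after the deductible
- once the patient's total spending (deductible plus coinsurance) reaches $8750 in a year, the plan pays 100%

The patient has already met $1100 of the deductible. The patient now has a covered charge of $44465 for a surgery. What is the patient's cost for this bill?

Deductible still to meet: $1700 − $1100 = $600.
After the $600 deductible portion, $44465 − $600 = $43865 is subject to coinsurance.
20% of $43865 = $8773 falls to the patient.
Patient responsibility before any cap: $600 + $8773 = $9373.
Year-to-date out-of-pocket would reach $1100 + $9373 = $10473, above the $8750 maximum, so the patient pays only $8750 − $1100 = $7650.

$7650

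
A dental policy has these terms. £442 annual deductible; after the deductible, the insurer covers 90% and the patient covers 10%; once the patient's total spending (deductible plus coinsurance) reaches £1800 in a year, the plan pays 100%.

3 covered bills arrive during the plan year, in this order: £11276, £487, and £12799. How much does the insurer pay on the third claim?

£12573.10

Claim 1 (£11276): deductible takes £442, £10834 remains; patient's 10% is £1083.40. Patient owes £1525.40 (running OOP £1525.40). Plan pays £11276 − £1525.40 = £9750.60.
Claim 2 (£487): deductible already satisfied, so patient's share is 10% × £487 = £48.70. Patient pays £48.70; OOP now £1574.10. Plan pays £487 − £48.70 = £438.30.
Claim 3 (£12799): 10% coinsurance on £12799 = £1279.90. Adding that to £1574.10 gives £2854, past the £1800 cap; patient pays only £1800 − £1574.10 = £225.90. Plan pays £12799 − £225.90 = £12573.10.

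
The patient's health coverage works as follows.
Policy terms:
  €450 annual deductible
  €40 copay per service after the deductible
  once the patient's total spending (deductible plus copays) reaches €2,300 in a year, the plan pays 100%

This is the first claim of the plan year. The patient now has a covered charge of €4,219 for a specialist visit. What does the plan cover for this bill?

€3,729

Nothing has been paid toward the €450 deductible, so the first €450 of this charge is applied there.
The remaining €3,769 (= €4,219 − €450) moves to the copay.
Copay on this service: €40.
Patient responsibility before any cap: €450 + €40 = €490.
Year-to-date out-of-pocket becomes €0 + €490 = €490, still under the €2,300 maximum, so no cap applies.
The insurer covers the remainder: €4,219 − €490 = €3,729.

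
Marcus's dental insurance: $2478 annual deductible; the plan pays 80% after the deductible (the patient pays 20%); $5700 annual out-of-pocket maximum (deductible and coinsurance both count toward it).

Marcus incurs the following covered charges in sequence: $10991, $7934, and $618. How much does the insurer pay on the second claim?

$6414.60

Claim 1 — $10991: $2478 finishes the deductible; $8513 goes to coinsurance; coinsurance $8513 × 20% = $1702.60. Patient pays $4180.60; OOP now $4180.60. Insurer: $10991 − $4180.60 = $6810.40.
Claim 2 — $7934: 20% coinsurance on $7934 = $1586.80. OOP would hit $5767.40 > $5700, so the cap limits the patient to $5700 − $4180.60 = $1519.40. Insurer: $7934 − $1519.40 = $6414.60.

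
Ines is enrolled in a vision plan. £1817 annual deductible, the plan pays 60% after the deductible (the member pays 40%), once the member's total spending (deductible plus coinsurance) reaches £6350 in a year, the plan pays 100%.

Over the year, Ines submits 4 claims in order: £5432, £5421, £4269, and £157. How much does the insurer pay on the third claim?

£3350.40

Claim 1 — £5432: £1817 to deductible, leaving £3615; member's 40% is £1446. Member owes £3263 (running OOP £3263). Insurer: £5432 − £3263 = £2169.
Claim 2 — £5421: deductible met; 40% of £5421 = £2168.40. Cost to member: £2168.40. OOP to date £5431.40. Insurer: £5421 − £2168.40 = £3252.60.
Claim 3 — £4269: deductible already satisfied, so member's share is 40% × £4269 = £1707.60. Adding that to £5431.40 gives £7139, past the £6350 cap; member pays only £6350 − £5431.40 = £918.60. Insurer: £4269 − £918.60 = £3350.40.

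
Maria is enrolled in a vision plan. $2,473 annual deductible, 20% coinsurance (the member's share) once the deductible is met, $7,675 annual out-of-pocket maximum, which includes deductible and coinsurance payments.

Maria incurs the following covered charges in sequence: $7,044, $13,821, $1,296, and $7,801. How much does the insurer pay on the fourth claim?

$6,536.60

#1 ($7,044): deductible takes $2,473, $4,571 remains; member's 20% is $914.20. Cost to member: $3,387.20. OOP to date $3,387.20. Insurer: $7,044 − $3,387.20 = $3,656.80.
#2 ($13,821): deductible already satisfied, so member's share is 20% × $13,821 = $2,764.20. Member owes $2,764.20 (running OOP $6,151.40). Insurer: $13,821 − $2,764.20 = $11,056.80.
#3 ($1,296): deductible already satisfied, so member's share is 20% × $1,296 = $259.20. Cost to member: $259.20. OOP to date $6,410.60. Insurer: $1,296 − $259.20 = $1,036.80.
#4 ($7,801): deductible met; 20% of $7,801 = $1,560.20. OOP would hit $7,970.80 > $7,675, so the cap limits the member to $7,675 − $6,410.60 = $1,264.40. Insurer: $7,801 − $1,264.40 = $6,536.60.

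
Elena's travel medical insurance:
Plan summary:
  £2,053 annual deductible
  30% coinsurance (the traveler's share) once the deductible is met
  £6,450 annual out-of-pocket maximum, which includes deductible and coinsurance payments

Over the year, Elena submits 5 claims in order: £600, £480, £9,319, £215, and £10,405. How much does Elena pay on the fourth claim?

Bill 1, £600: all of it applies to the deductible. Cost to traveler: £600. OOP to date £600.
Bill 2, £480: fully absorbed by the deductible. Traveler pays £480; OOP now £1,080.
Bill 3, £9,319: £973 to deductible, leaving £8,346; traveler's 30% is £2,503.80. Cost to traveler: £3,476.80. OOP to date £4,556.80.
Bill 4, £215: deductible met; 30% of £215 = £64.50. Cost to traveler: £64.50. OOP to date £4,621.30.

£64.50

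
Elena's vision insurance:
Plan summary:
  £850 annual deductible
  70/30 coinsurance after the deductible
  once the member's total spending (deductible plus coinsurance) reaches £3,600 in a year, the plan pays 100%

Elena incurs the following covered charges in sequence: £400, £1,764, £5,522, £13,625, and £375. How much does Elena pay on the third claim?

Claim 1 — £400: fully absorbed by the deductible. Member owes £400 (running OOP £400).
Claim 2 — £1,764: £450 to deductible, leaving £1,314; coinsurance £1,314 × 30% = £394.20. Member owes £844.20 (running OOP £1,244.20).
Claim 3 — £5,522: 30% coinsurance on £5,522 = £1,656.60. Member owes £1,656.60 (running OOP £2,900.80).

£1,656.60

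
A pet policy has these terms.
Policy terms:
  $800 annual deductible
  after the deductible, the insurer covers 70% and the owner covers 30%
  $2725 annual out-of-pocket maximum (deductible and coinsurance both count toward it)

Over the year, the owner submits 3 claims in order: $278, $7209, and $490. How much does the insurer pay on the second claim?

$4762

Claim 1 — $278: entire amount goes to the deductible. Cost to owner: $278. OOP to date $278. Plan pays $278 − $278 = $0.
Claim 2 — $7209: deductible takes $522, $6687 remains; coinsurance $6687 × 30% = $2006.10. Deductible plus coinsurance: $522 + $2006.10 = $2528.10. Adding that to $278 gives $2806.10, past the $2725 cap; owner pays only $2725 − $278 = $2447. Plan pays $7209 − $2447 = $4762.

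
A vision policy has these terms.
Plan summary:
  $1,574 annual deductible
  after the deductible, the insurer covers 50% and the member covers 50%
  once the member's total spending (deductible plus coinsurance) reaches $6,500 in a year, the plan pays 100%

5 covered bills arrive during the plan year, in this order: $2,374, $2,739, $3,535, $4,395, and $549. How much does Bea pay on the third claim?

Claim 1 ($2,374): $1,574 to deductible, leaving $800; member's 50% is $400. Cost to member: $1,974. OOP to date $1,974.
Claim 2 ($2,739): deductible already satisfied, so member's share is 50% × $2,739 = $1,369.50. Member owes $1,369.50 (running OOP $3,343.50).
Claim 3 ($3,535): deductible already satisfied, so member's share is 50% × $3,535 = $1,767.50. Cost to member: $1,767.50. OOP to date $5,111.

$1,767.50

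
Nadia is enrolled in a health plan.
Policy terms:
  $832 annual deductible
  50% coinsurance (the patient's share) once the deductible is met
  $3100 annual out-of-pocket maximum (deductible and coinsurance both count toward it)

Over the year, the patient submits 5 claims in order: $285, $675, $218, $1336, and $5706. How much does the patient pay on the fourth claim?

$668

Claim 1 ($285): all of it applies to the deductible. Cost to patient: $285. OOP to date $285.
Claim 2 ($675): $547 to deductible, leaving $128; 50% of $128 = $64. Patient owes $611 (running OOP $896).
Claim 3 ($218): 50% coinsurance on $218 = $109. Cost to patient: $109. OOP to date $1005.
Claim 4 ($1336): 50% coinsurance on $1336 = $668. Patient pays $668; OOP now $1673.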